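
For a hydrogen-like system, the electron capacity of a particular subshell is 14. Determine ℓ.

2(2ℓ+1) = 14 ⇒ 2ℓ+1 = 7 ⇒ ℓ = 3.

ℓ = 3 (f)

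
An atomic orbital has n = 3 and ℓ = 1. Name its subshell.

3p

ℓ = 1 corresponds to the letter 'p', so the subshell is 3p.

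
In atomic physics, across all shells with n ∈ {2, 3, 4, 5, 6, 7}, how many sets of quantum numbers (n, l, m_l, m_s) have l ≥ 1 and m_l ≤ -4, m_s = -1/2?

Per-shell orbital counts meeting the constraint:
n=5 → 1; n=6 → 3; n=7 → 6.
Orbitals: 1 + 3 + 6 = 10. With m_s fixed to -1/2 there is one state per orbital, so 10 states.

10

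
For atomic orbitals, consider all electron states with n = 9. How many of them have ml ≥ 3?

42

The n = 9 shell has l = 0 through 8; check each.
Contributions: l=3 → 1; l=4 → 2; l=5 → 3; l=6 → 4; l=7 → 5; l=8 → 6.
Orbitals: 1 + 2 + 3 + 4 + 5 + 6 = 21. Each orbital carries two spin states, so 21 × 2 = 42 states.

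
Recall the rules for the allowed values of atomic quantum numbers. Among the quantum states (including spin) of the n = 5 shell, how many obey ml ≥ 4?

Go through l = 0, …, 4 (the values permitted for n = 5).
Contributions: l=4 → 1.
Orbitals: 1. Each orbital carries two spin states, so 1 × 2 = 2 states.

2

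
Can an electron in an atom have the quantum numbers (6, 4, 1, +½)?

Allowed

n = 6 is a positive integer. l = 4 satisfies 0 ≤ l ≤ n−1 = 5. m_l = 1 lies in the range −l … +l (here −4 … 4). m_s = +1/2 is one of ±1/2.
All four constraints are satisfied.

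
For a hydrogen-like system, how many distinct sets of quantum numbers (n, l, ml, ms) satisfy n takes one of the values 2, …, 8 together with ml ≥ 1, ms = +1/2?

Go shell by shell, enumerating (l, ml) with ml ≥ 1:
n=2 → 1; n=3 → 3; n=4 → 6; n=5 → 10; n=6 → 15; n=7 → 21; n=8 → 28.
Orbitals: 1 + 3 + 6 + 10 + 15 + 21 + 28 = 84. With ms fixed to +1/2 there is one state per orbital, so 84 states.

84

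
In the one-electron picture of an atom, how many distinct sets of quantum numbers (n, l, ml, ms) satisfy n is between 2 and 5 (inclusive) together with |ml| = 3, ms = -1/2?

Go shell by shell, enumerating (l, ml) with |ml| = 3:
n=4 → 2; n=5 → 4.
Orbitals: 2 + 4 = 6. With ms fixed to -1/2 there is one state per orbital, so 6 states.

6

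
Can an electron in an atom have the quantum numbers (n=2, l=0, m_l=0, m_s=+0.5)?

n = 2 is a positive integer. l = 0 satisfies 0 ≤ l ≤ n−1 = 1. m_l = 0 lies in the range −l … +l (here 0). m_s = +1/2 is one of ±1/2.
All four constraints are satisfied.

Valid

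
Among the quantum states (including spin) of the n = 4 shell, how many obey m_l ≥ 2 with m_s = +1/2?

The (l, m_l) pairs meeting m_l ≥ 2 give: l=2 → 1; l=3 → 2.
Orbitals: 1 + 2 = 3. With m_s fixed to a single value there is one state per orbital, giving 3 states.

3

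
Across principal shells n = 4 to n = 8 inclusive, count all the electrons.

Shell n has n² orbitals: 4²=16 + 5²=25 + 6²=36 + 7²=49 + 8²=64 = 190 orbitals.
Two spin states per orbital: 2 × 190 = 380 electrons.

380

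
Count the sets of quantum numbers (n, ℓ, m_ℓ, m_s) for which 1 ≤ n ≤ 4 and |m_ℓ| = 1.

Treat each shell separately and count matching orbitals:
n=2 → 2; n=3 → 4; n=4 → 6.
Orbitals: 2 + 4 + 6 = 12. Including both spin states (m_s = ±1/2) gives 2 × 12 = 24 states.

24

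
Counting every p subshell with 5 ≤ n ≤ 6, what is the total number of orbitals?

6

A p subshell (ℓ = 1) exists for every n ≥ 2, so shells n = 5, 6 each contribute one — 2 subshells.
Since each p subshell has 2·1+1 = 3 orbitals, the total is 2 × 3 = 6.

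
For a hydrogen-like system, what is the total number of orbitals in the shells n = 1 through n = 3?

Shell n has n² orbitals: 1²=1 + 2²=4 + 3²=9 = 14 orbitals.

14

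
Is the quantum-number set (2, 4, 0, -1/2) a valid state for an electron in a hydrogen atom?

The orbital quantum number must satisfy 0 ≤ l ≤ n−1. With n = 2 the allowed l values are 0, 1, so l = 4 is out of range.

Invalid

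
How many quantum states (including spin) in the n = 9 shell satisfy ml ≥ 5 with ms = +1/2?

Contributions: l=5 → 1; l=6 → 2; l=7 → 3; l=8 → 4.
Orbitals: 1 + 2 + 3 + 4 = 10. With ms fixed to a single value there is one state per orbital, giving 10 states.

10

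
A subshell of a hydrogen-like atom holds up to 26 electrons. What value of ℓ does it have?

ℓ = 6

2(2ℓ+1) = 26 ⇒ 2ℓ+1 = 13 ⇒ ℓ = 6.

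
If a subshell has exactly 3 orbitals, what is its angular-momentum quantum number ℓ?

ℓ = 1

2ℓ+1 = 3 gives ℓ = 1.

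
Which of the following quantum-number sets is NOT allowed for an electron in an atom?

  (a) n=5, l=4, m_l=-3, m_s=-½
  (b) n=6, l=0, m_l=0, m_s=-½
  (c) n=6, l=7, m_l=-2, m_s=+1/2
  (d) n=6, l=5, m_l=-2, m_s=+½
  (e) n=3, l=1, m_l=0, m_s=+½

(c)

(c) has l = 7 ≥ n = 6, violating 0 ≤ l ≤ n−1.
The remaining sets (a), (b), (d), (e) satisfy all four rules.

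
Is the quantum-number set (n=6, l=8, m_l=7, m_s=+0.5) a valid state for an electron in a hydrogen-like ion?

The orbital quantum number must satisfy 0 ≤ l ≤ n−1. With n = 6 the allowed l values are 0, 1, 2, 3, 4, 5, so l = 8 is out of range.

No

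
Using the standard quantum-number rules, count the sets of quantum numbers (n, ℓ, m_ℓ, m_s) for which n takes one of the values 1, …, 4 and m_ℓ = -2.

Work shell by shell — for each n, count the (ℓ, m_ℓ) pairs that satisfy m_ℓ = -2:
n=3 → 1; n=4 → 2.
Orbitals: 1 + 2 = 3. Including both spin states (m_s = ±1/2) gives 2 × 3 = 6 states.

6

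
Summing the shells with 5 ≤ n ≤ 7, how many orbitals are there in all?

Shell n has n² orbitals: 5²=25 + 6²=36 + 7²=49 = 110 orbitals.

110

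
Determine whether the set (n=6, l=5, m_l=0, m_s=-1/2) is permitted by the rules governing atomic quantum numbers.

n = 6 is a positive integer. l = 5 satisfies 0 ≤ l ≤ n−1 = 5. m_l = 0 lies in the range −l … +l (here −5 … 5). m_s = -1/2 is one of ±1/2.
All four constraints are satisfied.

Allowed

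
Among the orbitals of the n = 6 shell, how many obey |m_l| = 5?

The n = 6 shell has l = 0 through 5; check each.
Per l-value: l=5 → 2.
Total orbitals: 2.

2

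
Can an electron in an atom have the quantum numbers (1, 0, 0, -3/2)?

The spin quantum number for an electron can only be ms = +1/2 or −1/2; ms = -3/2 is not one of those.

Not allowed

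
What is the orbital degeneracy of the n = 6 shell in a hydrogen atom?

The n = 6 shell contains n² = 6² = 36 orbitals.

36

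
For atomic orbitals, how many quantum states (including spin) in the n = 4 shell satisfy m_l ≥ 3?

The n = 4 shell has l = 0 through 3; check each.
The (l, m_l) pairs meeting m_l ≥ 3 give: l=3 → 1.
Orbitals: 1. Each orbital carries two spin states, so 1 × 2 = 2 states.

2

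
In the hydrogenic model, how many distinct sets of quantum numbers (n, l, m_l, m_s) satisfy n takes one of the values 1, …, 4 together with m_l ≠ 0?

Work shell by shell — for each n, count the (l, m_l) pairs that satisfy m_l ≠ 0:
n=2 → 2; n=3 → 6; n=4 → 12.
Orbitals: 2 + 6 + 12 = 20. Including both spin states (m_s = ±1/2) gives 2 × 20 = 40 states.

40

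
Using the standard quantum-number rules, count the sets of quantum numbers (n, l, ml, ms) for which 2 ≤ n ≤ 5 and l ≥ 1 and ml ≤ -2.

Count contributing orbitals for each principal shell:
n=3 → 1; n=4 → 3; n=5 → 6.
Orbitals: 1 + 3 + 6 = 10. Including both spin states (ms = ±1/2) gives 2 × 10 = 20 states.

20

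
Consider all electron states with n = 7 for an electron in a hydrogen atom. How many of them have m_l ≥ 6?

The n = 7 shell has l = 0 through 6; check each.
Orbitals with m_l ≥ 6, by l: l=6 → 1.
Orbitals: 1. Each orbital carries two spin states, so 1 × 2 = 2 states.

2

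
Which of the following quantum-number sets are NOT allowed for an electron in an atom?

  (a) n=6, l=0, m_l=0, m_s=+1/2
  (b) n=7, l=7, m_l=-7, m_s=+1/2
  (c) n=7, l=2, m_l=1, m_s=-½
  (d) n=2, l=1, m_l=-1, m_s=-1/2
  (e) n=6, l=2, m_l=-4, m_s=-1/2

(b) and (e)

(b) has l = 7 ≥ n = 7, violating 0 ≤ l ≤ n−1.
(e) has |m_l| = 4 > l = 2, violating −l ≤ m_l ≤ l.
The remaining sets (a), (c), (d) satisfy all four rules.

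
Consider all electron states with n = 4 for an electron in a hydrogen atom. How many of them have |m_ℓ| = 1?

With n = 4 the allowed ℓ are 0, 1, …, 3.
Per ℓ-value: ℓ=1 → 2; ℓ=2 → 2; ℓ=3 → 2.
Orbitals: 2 + 2 + 2 = 6. Each orbital carries two spin states, so 6 × 2 = 12 states.

12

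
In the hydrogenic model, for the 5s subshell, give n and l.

n = 5, l = 0

The leading integer gives n = 5; the letter 's' means l = 0.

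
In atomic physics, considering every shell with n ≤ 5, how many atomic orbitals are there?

55

Total orbitals = 1² + 2² + 3² + 4² + 5² = 55.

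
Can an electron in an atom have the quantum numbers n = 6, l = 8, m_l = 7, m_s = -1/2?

Invalid

The orbital quantum number must satisfy 0 ≤ l ≤ n−1. With n = 6 the allowed l values are 0, 1, 2, 3, 4, 5, so l = 8 is out of range.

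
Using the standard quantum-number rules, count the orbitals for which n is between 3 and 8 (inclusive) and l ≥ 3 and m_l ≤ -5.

10

Go shell by shell, enumerating (l, m_l) with l ≥ 3 and m_l ≤ -5:
n=6 → 1; n=7 → 3; n=8 → 6.
Total orbitals: 1 + 3 + 6 = 10.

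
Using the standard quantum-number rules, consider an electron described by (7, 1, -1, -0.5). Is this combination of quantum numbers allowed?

Yes

n = 7 is a positive integer. l = 1 satisfies 0 ≤ l ≤ n−1 = 6. m_l = -1 lies in the range −l … +l (here −1 … 1). m_s = -1/2 is one of ±1/2.
All four constraints are satisfied.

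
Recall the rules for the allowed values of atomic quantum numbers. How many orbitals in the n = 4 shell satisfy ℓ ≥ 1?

15

Go through ℓ = 0, …, 3 (the values permitted for n = 4).
Orbitals with ℓ ≥ 1, by ℓ: ℓ=1 → 3; ℓ=2 → 5; ℓ=3 → 7.
Total orbitals: 3 + 5 + 7 = 15.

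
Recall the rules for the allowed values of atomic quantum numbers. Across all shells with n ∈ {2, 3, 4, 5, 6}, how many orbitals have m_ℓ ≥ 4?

Count contributing orbitals for each principal shell:
n=5 → 1; n=6 → 3.
Total orbitals: 1 + 3 = 4.

4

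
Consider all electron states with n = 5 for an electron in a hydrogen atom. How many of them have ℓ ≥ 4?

The n = 5 shell has ℓ = 0 through 4; check each.
The (ℓ, m_ℓ) pairs meeting ℓ ≥ 4 give: ℓ=4 → 9.
Orbitals: 9. Each orbital carries two spin states, so 9 × 2 = 18 states.

18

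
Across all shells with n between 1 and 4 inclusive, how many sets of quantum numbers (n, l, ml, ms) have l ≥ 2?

For each n in the range, tally the orbitals obeying l ≥ 2:
n=3 → 5; n=4 → 12.
Orbitals: 5 + 12 = 17. Including both spin states (ms = ±1/2) gives 2 × 17 = 34 states.

34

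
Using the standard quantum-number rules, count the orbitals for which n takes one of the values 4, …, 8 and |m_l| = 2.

40

Treat each shell separately and count matching orbitals:
n=4 → 4; n=5 → 6; n=6 → 8; n=7 → 10; n=8 → 12.
Total orbitals: 4 + 6 + 8 + 10 + 12 = 40.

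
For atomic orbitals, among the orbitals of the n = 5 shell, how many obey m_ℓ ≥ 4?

The n = 5 shell has ℓ = 0 through 4; check each.
Contributions: ℓ=4 → 1.
Total orbitals: 1.

1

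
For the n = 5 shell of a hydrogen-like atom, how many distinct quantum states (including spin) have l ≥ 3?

32

Go through l = 0, …, 4 (the values permitted for n = 5).
Contributions: l=3 → 7; l=4 → 9.
Orbitals: 7 + 9 = 16. Each orbital carries two spin states, so 16 × 2 = 32 states.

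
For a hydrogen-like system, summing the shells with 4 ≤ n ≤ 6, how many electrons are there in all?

Shell n has n² orbitals: 4²=16 + 5²=25 + 6²=36 = 77 orbitals.
Two spin states per orbital: 2 × 77 = 154 electrons.

154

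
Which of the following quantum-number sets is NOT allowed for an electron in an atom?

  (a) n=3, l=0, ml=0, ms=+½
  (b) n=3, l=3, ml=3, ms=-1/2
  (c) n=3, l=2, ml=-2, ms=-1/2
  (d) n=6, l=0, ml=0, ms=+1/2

(b)

(b) has l = 3 ≥ n = 3, violating 0 ≤ l ≤ n−1.
The remaining sets (a), (c), (d) satisfy all four rules.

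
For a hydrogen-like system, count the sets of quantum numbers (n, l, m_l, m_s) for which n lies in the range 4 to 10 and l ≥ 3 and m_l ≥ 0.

336

Per-shell orbital counts meeting the constraint:
n=4 → 4; n=5 → 9; n=6 → 15; n=7 → 22; n=8 → 30; n=9 → 39; n=10 → 49.
Orbitals: 4 + 9 + 15 + 22 + 30 + 39 + 49 = 168. Including both spin states (m_s = ±1/2) gives 2 × 168 = 336 states.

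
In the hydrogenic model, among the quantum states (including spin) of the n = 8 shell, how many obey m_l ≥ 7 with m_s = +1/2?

The n = 8 shell has l = 0 through 7; check each.
Orbitals with m_l ≥ 7, by l: l=7 → 1.
Orbitals: 1. With m_s fixed to a single value there is one state per orbital, giving 1 state.

1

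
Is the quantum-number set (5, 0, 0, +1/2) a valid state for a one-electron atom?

n = 5 is a positive integer. l = 0 satisfies 0 ≤ l ≤ n−1 = 4. ml = 0 lies in the range −l … +l (here 0). ms = +1/2 is one of ±1/2.
All four constraints are satisfied.

Valid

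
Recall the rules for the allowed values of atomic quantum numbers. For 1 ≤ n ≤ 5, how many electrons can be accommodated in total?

Total orbitals = 1² + 2² + 3² + 4² + 5² = 55. Doubling for spin gives 110 electrons.

110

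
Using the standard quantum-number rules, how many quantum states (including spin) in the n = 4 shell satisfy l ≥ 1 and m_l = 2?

With n = 4 the allowed l are 0, 1, …, 3.
Contributions: l=2 → 1; l=3 → 1.
Orbitals: 1 + 1 = 2. Each orbital carries two spin states, so 2 × 2 = 4 states.

4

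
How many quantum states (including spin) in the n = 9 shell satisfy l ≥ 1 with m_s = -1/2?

80

The n = 9 shell has l = 0 through 8; check each.
Per l-value: l=1 → 3; l=2 → 5; l=3 → 7; l=4 → 9; l=5 → 11; l=6 → 13; l=7 → 15; l=8 → 17.
Orbitals: 3 + 5 + 7 + 9 + 11 + 13 + 15 + 17 = 80. With m_s fixed to a single value there is one state per orbital, giving 80 states.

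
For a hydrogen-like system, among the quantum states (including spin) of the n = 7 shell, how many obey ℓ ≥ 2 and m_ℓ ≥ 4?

For n = 7, ℓ ranges over 0 … 6.
Per ℓ-value: ℓ=4 → 1; ℓ=5 → 2; ℓ=6 → 3.
Orbitals: 1 + 2 + 3 = 6. Each orbital carries two spin states, so 6 × 2 = 12 states.

12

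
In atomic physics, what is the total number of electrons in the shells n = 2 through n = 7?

Shell n has n² orbitals: 2²=4 + 3²=9 + 4²=16 + 5²=25 + 6²=36 + 7²=49 = 139 orbitals.
Two spin states per orbital: 2 × 139 = 278 electrons.

278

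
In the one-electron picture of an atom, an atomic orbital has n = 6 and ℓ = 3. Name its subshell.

ℓ = 3 corresponds to the letter 'f', so the subshell is 6f.

6f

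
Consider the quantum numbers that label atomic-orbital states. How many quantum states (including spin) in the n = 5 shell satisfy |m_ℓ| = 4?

Go through ℓ = 0, …, 4 (the values permitted for n = 5).
Contributions: ℓ=4 → 2.
Orbitals: 2. Each orbital carries two spin states, so 2 × 2 = 4 states.

4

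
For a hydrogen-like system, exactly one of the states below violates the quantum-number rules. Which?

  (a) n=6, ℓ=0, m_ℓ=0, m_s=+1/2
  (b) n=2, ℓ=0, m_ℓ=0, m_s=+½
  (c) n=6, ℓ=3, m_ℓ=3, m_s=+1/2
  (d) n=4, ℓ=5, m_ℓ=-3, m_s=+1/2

(d) has ℓ = 5 ≥ n = 4, violating 0 ≤ ℓ ≤ n−1.
The remaining sets (a), (b), (c) satisfy all four rules.

(d)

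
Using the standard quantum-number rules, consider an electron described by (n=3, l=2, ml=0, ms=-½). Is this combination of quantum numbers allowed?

n = 3 is a positive integer. l = 2 satisfies 0 ≤ l ≤ n−1 = 2. ml = 0 lies in the range −l … +l (here −2 … 2). ms = -1/2 is one of ±1/2.
All four constraints are satisfied.

Yes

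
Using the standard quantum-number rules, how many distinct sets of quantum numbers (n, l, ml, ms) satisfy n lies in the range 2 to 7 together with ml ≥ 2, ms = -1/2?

35

Treat each shell separately and count matching orbitals:
n=3 → 1; n=4 → 3; n=5 → 6; n=6 → 10; n=7 → 15.
Orbitals: 1 + 3 + 6 + 10 + 15 = 35. With ms fixed to -1/2 there is one state per orbital, so 35 states.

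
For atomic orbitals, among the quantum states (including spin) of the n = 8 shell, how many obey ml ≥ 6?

6

Go through l = 0, …, 7 (the values permitted for n = 8).
The (l, ml) pairs meeting ml ≥ 6 give: l=6 → 1; l=7 → 2.
Orbitals: 1 + 2 = 3. Each orbital carries two spin states, so 3 × 2 = 6 states.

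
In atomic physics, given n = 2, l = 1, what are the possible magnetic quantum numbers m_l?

m_l takes every integer from −l to +l. With l = 1 that gives the 3 values -1, 0, 1.

-1, 0, 1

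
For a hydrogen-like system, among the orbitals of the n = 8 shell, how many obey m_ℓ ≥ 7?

The n = 8 shell has ℓ = 0 through 7; check each.
Orbitals with m_ℓ ≥ 7, by ℓ: ℓ=7 → 1.
Total orbitals: 1.

1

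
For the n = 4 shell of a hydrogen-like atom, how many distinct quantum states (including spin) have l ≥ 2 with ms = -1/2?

12

The n = 4 shell has l = 0 through 3; check each.
Per l-value: l=2 → 5; l=3 → 7.
Orbitals: 5 + 7 = 12. With ms fixed to a single value there is one state per orbital, giving 12 states.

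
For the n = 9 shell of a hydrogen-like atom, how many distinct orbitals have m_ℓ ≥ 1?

36

Go through ℓ = 0, …, 8 (the values permitted for n = 9).
Per ℓ-value: ℓ=1 → 1; ℓ=2 → 2; ℓ=3 → 3; ℓ=4 → 4; ℓ=5 → 5; ℓ=6 → 6; ℓ=7 → 7; ℓ=8 → 8.
Total orbitals: 1 + 2 + 3 + 4 + 5 + 6 + 7 + 8 = 36.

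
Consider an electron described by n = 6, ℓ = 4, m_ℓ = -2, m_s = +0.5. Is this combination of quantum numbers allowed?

n = 6 is a positive integer. ℓ = 4 satisfies 0 ≤ ℓ ≤ n−1 = 5. m_ℓ = -2 lies in the range −ℓ … +ℓ (here −4 … 4). m_s = +1/2 is one of ±1/2.
All four constraints are satisfied.

Allowed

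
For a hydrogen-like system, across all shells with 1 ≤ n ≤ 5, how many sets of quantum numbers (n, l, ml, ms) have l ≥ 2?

76

Go shell by shell, enumerating (l, ml) with l ≥ 2:
n=3 → 5; n=4 → 12; n=5 → 21.
Orbitals: 5 + 12 + 21 = 38. Including both spin states (ms = ±1/2) gives 2 × 38 = 76 states.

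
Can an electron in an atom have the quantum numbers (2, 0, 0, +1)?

Invalid

The spin quantum number for an electron can only be ms = +1/2 or −1/2; ms = +1 is not one of those.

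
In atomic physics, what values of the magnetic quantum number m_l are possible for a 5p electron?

-1, 0, 1

The 5p subshell has l = 1, and m_l takes every integer from −l to +l. With l = 1 that gives the 3 values -1, 0, 1.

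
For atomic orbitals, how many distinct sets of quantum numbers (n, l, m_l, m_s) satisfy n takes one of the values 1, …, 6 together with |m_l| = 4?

12

Treat each shell separately and count matching orbitals:
n=5 → 2; n=6 → 4.
Orbitals: 2 + 4 = 6. Including both spin states (m_s = ±1/2) gives 2 × 6 = 12 states.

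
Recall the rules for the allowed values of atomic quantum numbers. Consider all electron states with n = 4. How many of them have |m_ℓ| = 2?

Contributions: ℓ=2 → 2; ℓ=3 → 2.
Orbitals: 2 + 2 = 4. Each orbital carries two spin states, so 4 × 2 = 8 states.

8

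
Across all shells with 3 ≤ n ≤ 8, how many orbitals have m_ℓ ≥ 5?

Work shell by shell — for each n, count the (ℓ, m_ℓ) pairs that satisfy m_ℓ ≥ 5:
n=6 → 1; n=7 → 3; n=8 → 6.
Total orbitals: 1 + 3 + 6 = 10.

10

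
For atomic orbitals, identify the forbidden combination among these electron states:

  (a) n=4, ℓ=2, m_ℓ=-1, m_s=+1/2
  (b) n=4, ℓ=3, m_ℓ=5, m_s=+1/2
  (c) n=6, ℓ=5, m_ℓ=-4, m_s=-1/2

(b)

(b) has |m_ℓ| = 5 > ℓ = 3, violating −ℓ ≤ m_ℓ ≤ ℓ.
The remaining sets (a), (c) satisfy all four rules.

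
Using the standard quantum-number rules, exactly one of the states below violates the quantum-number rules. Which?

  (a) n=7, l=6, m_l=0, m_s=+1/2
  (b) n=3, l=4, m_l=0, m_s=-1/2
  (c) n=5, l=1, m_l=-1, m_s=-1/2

(b) has l = 4 ≥ n = 3, violating 0 ≤ l ≤ n−1.
The remaining sets (a), (c) satisfy all four rules.

(b)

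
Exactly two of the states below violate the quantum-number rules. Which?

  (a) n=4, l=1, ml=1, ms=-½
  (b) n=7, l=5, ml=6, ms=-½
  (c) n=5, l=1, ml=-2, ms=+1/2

(b) has |ml| = 6 > l = 5, violating −l ≤ ml ≤ l.
(c) has |ml| = 2 > l = 1, violating −l ≤ ml ≤ l.
The remaining set (a) satisfies all four rules.

(b) and (c)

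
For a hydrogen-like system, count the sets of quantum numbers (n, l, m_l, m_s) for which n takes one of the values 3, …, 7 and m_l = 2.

30

Go shell by shell, enumerating (l, m_l) with m_l = 2:
n=3 → 1; n=4 → 2; n=5 → 3; n=6 → 4; n=7 → 5.
Orbitals: 1 + 2 + 3 + 4 + 5 = 15. Including both spin states (m_s = ±1/2) gives 2 × 15 = 30 states.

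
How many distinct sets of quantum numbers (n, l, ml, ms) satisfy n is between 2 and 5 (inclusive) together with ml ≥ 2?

20

Count contributing orbitals for each principal shell:
n=3 → 1; n=4 → 3; n=5 → 6.
Orbitals: 1 + 3 + 6 = 10. Including both spin states (ms = ±1/2) gives 2 × 10 = 20 states.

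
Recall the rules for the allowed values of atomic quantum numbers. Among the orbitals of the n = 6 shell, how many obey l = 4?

9

Per l-value: l=4 → 9.
Total orbitals: 9.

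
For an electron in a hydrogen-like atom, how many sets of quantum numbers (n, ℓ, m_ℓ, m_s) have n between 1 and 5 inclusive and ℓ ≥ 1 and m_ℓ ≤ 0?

60

Go shell by shell, enumerating (ℓ, m_ℓ) with ℓ ≥ 1 and m_ℓ ≤ 0:
n=2 → 2; n=3 → 5; n=4 → 9; n=5 → 14.
Orbitals: 2 + 5 + 9 + 14 = 30. Including both spin states (m_s = ±1/2) gives 2 × 30 = 60 states.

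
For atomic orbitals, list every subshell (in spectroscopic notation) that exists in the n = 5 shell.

5s, 5p, 5d, 5f, 5g

For n = 5, ℓ runs from 0 to 4. In spectroscopic notation ℓ = 0,1,2,… ↔ s,p,d,f,g,h,i, so the subshells are 5s, 5p, 5d, 5f, 5g.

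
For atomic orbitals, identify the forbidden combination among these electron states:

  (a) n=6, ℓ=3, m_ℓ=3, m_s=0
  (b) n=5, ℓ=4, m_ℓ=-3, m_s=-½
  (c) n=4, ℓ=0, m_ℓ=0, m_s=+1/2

(a)

(a) has m_s = 0, but an electron's spin must be ±1/2.
The remaining sets (b), (c) satisfy all four rules.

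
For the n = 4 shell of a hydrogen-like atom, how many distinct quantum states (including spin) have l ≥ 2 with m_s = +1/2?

For n = 4, l ranges over 0 … 3.
The (l, m_l) pairs meeting l ≥ 2 give: l=2 → 5; l=3 → 7.
Orbitals: 5 + 7 = 12. With m_s fixed to a single value there is one state per orbital, giving 12 states.

12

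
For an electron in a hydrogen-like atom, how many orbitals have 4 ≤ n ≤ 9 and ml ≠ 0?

232

Treat each shell separately and count matching orbitals:
n=4 → 12; n=5 → 20; n=6 → 30; n=7 → 42; n=8 → 56; n=9 → 72.
Total orbitals: 12 + 20 + 30 + 42 + 56 + 72 = 232.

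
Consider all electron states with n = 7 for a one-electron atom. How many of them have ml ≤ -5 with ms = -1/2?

The n = 7 shell has l = 0 through 6; check each.
Contributions: l=5 → 1; l=6 → 2.
Orbitals: 1 + 2 = 3. With ms fixed to a single value there is one state per orbital, giving 3 states.

3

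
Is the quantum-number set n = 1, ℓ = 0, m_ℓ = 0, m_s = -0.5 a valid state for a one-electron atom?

Allowed

n = 1 is a positive integer. ℓ = 0 satisfies 0 ≤ ℓ ≤ n−1 = 0. m_ℓ = 0 lies in the range −ℓ … +ℓ (here 0). m_s = -1/2 is one of ±1/2.
All four constraints are satisfied.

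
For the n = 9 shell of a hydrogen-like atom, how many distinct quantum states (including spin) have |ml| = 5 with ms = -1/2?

For n = 9, l ranges over 0 … 8.
The (l, ml) pairs meeting |ml| = 5 give: l=5 → 2; l=6 → 2; l=7 → 2; l=8 → 2.
Orbitals: 2 + 2 + 2 + 2 = 8. With ms fixed to a single value there is one state per orbital, giving 8 states.

8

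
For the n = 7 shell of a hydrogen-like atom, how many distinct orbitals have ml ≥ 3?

With n = 7 the allowed l are 0, 1, …, 6.
Per l-value: l=3 → 1; l=4 → 2; l=5 → 3; l=6 → 4.
Total orbitals: 1 + 2 + 3 + 4 = 10.

10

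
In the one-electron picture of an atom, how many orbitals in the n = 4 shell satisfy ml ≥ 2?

3

Go through l = 0, …, 3 (the values permitted for n = 4).
The (l, ml) pairs meeting ml ≥ 2 give: l=2 → 1; l=3 → 2.
Total orbitals: 1 + 2 = 3.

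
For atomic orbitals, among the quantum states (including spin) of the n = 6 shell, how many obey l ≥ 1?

Go through l = 0, …, 5 (the values permitted for n = 6).
Per l-value: l=1 → 3; l=2 → 5; l=3 → 7; l=4 → 9; l=5 → 11.
Orbitals: 3 + 5 + 7 + 9 + 11 = 35. Each orbital carries two spin states, so 35 × 2 = 70 states.

70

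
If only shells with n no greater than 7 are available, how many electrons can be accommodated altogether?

280

Total orbitals = 1² + 2² + 3² + 4² + 5² + 6² + 7² = 140. Doubling for spin gives 280 electrons.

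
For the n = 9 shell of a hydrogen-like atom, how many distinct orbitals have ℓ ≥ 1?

The (ℓ, m_ℓ) pairs meeting ℓ ≥ 1 give: ℓ=1 → 3; ℓ=2 → 5; ℓ=3 → 7; ℓ=4 → 9; ℓ=5 → 11; ℓ=6 → 13; ℓ=7 → 15; ℓ=8 → 17.
Total orbitals: 3 + 5 + 7 + 9 + 11 + 13 + 15 + 17 = 80.

80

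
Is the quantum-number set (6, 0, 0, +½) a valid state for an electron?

n = 6 is a positive integer. l = 0 satisfies 0 ≤ l ≤ n−1 = 5. m_l = 0 lies in the range −l … +l (here 0). m_s = +1/2 is one of ±1/2.
All four constraints are satisfied.

Yes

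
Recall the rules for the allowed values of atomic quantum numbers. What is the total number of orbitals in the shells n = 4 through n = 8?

190

Shell n has n² orbitals: 4²=16 + 5²=25 + 6²=36 + 7²=49 + 8²=64 = 190 orbitals.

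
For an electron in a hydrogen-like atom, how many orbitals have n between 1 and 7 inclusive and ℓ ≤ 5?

Per-shell orbital counts meeting the constraint:
n=1 → 1; n=2 → 4; n=3 → 9; n=4 → 16; n=5 → 25; n=6 → 36; n=7 → 36.
Total orbitals: 1 + 4 + 9 + 16 + 25 + 36 + 36 = 127.

127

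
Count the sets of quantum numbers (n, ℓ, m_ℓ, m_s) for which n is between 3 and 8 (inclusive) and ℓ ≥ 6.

Per-shell orbital counts meeting the constraint:
n=7 → 13; n=8 → 28.
Orbitals: 13 + 28 = 41. Including both spin states (m_s = ±1/2) gives 2 × 41 = 82 states.

82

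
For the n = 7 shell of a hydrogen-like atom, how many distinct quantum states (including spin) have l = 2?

With n = 7 the allowed l are 0, 1, …, 6.
Orbitals with l = 2, by l: l=2 → 5.
Orbitals: 5. Each orbital carries two spin states, so 5 × 2 = 10 states.

10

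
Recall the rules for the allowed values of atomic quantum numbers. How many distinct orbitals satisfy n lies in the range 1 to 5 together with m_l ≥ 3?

4

Count contributing orbitals for each principal shell:
n=4 → 1; n=5 → 3.
Total orbitals: 1 + 3 = 4.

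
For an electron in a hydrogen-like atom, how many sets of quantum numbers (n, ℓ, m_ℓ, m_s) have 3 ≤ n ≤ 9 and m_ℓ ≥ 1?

238

Count contributing orbitals for each principal shell:
n=3 → 3; n=4 → 6; n=5 → 10; n=6 → 15; n=7 → 21; n=8 → 28; n=9 → 36.
Orbitals: 3 + 6 + 10 + 15 + 21 + 28 + 36 = 119. Including both spin states (m_s = ±1/2) gives 2 × 119 = 238 states.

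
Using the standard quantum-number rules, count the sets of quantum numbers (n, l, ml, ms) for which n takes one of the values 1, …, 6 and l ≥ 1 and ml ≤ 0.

Per-shell orbital counts meeting the constraint:
n=2 → 2; n=3 → 5; n=4 → 9; n=5 → 14; n=6 → 20.
Orbitals: 2 + 5 + 9 + 14 + 20 = 50. Including both spin states (ms = ±1/2) gives 2 × 50 = 100 states.

100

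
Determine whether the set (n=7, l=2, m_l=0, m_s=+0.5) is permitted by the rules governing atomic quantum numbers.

n = 7 is a positive integer. l = 2 satisfies 0 ≤ l ≤ n−1 = 6. m_l = 0 lies in the range −l … +l (here −2 … 2). m_s = +1/2 is one of ±1/2.
All four constraints are satisfied.

Allowed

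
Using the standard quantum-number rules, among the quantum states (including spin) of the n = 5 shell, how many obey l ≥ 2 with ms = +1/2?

The n = 5 shell has l = 0 through 4; check each.
The (l, ml) pairs meeting l ≥ 2 give: l=2 → 5; l=3 → 7; l=4 → 9.
Orbitals: 5 + 7 + 9 = 21. With ms fixed to a single value there is one state per orbital, giving 21 states.

21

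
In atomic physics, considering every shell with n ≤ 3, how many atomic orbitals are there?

14

Total orbitals = 1² + 2² + 3² = 14.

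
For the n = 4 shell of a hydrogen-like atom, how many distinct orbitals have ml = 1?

With n = 4 the allowed l are 0, 1, …, 3.
Per l-value: l=1 → 1; l=2 → 1; l=3 → 1.
Total orbitals: 1 + 1 + 1 = 3.

3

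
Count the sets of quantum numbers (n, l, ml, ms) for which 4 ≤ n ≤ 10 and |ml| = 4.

Treat each shell separately and count matching orbitals:
n=5 → 2; n=6 → 4; n=7 → 6; n=8 → 8; n=9 → 10; n=10 → 12.
Orbitals: 2 + 4 + 6 + 8 + 10 + 12 = 42. Including both spin states (ms = ±1/2) gives 2 × 42 = 84 states.

84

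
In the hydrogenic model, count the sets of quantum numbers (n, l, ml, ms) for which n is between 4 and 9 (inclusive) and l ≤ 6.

448

Count contributing orbitals for each principal shell:
n=4 → 16; n=5 → 25; n=6 → 36; n=7 → 49; n=8 → 49; n=9 → 49.
Orbitals: 16 + 25 + 36 + 49 + 49 + 49 = 224. Including both spin states (ms = ±1/2) gives 2 × 224 = 448 states.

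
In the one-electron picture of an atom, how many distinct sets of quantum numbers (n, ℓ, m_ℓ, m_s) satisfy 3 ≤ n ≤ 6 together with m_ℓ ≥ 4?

8

Treat each shell separately and count matching orbitals:
n=5 → 1; n=6 → 3.
Orbitals: 1 + 3 = 4. Including both spin states (m_s = ±1/2) gives 2 × 4 = 8 states.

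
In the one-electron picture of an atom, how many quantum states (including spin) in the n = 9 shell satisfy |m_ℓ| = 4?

For n = 9, ℓ ranges over 0 … 8.
Contributions: ℓ=4 → 2; ℓ=5 → 2; ℓ=6 → 2; ℓ=7 → 2; ℓ=8 → 2.
Orbitals: 2 + 2 + 2 + 2 + 2 = 10. Each orbital carries two spin states, so 10 × 2 = 20 states.

20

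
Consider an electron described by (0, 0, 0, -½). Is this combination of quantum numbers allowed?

The principal quantum number must be a positive integer (n ≥ 1), but here n = 0.

No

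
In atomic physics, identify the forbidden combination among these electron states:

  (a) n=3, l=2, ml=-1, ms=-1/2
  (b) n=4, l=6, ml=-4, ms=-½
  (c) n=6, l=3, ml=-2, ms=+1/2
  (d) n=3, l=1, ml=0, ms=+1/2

(b)

(b) has l = 6 ≥ n = 4, violating 0 ≤ l ≤ n−1.
The remaining sets (a), (c), (d) satisfy all four rules.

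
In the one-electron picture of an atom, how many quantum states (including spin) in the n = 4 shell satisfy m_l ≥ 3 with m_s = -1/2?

1

Go through l = 0, …, 3 (the values permitted for n = 4).
Per l-value: l=3 → 1.
Orbitals: 1. With m_s fixed to a single value there is one state per orbital, giving 1 state.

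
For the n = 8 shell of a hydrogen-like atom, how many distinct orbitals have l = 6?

13

Per l-value: l=6 → 13.
Total orbitals: 13.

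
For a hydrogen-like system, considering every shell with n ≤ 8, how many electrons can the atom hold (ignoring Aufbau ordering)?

Total orbitals = 1² + 2² + 3² + 4² + 5² + 6² + 7² + 8² = 204. Doubling for spin gives 408 electrons.

408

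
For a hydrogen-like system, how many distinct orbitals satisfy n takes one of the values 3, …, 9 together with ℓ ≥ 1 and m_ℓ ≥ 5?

Work shell by shell — for each n, count the (ℓ, m_ℓ) pairs that satisfy ℓ ≥ 1 and m_ℓ ≥ 5:
n=6 → 1; n=7 → 3; n=8 → 6; n=9 → 10.
Total orbitals: 1 + 3 + 6 + 10 = 20.

20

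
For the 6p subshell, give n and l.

The leading integer gives n = 6; the letter 'p' means l = 1.

n = 6, l = 1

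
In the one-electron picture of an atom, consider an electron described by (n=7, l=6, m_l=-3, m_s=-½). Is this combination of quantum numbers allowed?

n = 7 is a positive integer. l = 6 satisfies 0 ≤ l ≤ n−1 = 6. m_l = -3 lies in the range −l … +l (here −6 … 6). m_s = -1/2 is one of ±1/2.
All four constraints are satisfied.

Allowed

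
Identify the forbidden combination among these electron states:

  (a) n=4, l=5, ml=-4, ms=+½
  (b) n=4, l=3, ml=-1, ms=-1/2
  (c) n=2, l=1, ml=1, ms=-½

(a)

(a) has l = 5 ≥ n = 4, violating 0 ≤ l ≤ n−1.
The remaining sets (b), (c) satisfy all four rules.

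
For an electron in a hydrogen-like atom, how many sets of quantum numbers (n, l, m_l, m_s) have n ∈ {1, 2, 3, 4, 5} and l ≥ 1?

100

Work shell by shell — for each n, count the (l, m_l) pairs that satisfy l ≥ 1:
n=2 → 3; n=3 → 8; n=4 → 15; n=5 → 24.
Orbitals: 3 + 8 + 15 + 24 = 50. Including both spin states (m_s = ±1/2) gives 2 × 50 = 100 states.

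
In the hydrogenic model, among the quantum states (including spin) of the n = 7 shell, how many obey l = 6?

For n = 7, l ranges over 0 … 6.
Per l-value: l=6 → 13.
Orbitals: 13. Each orbital carries two spin states, so 13 × 2 = 26 states.

26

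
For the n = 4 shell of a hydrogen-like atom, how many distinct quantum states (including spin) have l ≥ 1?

30

The (l, ml) pairs meeting l ≥ 1 give: l=1 → 3; l=2 → 5; l=3 → 7.
Orbitals: 3 + 5 + 7 = 15. Each orbital carries two spin states, so 15 × 2 = 30 states.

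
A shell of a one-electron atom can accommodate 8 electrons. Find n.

n = 2

2n² = 8 ⇒ n² = 4 ⇒ n = 2.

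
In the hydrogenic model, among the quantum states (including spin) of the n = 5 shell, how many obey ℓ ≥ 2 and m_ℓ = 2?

6

The n = 5 shell has ℓ = 0 through 4; check each.
Orbitals with ℓ ≥ 2 and m_ℓ = 2, by ℓ: ℓ=2 → 1; ℓ=3 → 1; ℓ=4 → 1.
Orbitals: 1 + 1 + 1 = 3. Each orbital carries two spin states, so 3 × 2 = 6 states.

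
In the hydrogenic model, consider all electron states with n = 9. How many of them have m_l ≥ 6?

12

Per l-value: l=6 → 1; l=7 → 2; l=8 → 3.
Orbitals: 1 + 2 + 3 = 6. Each orbital carries two spin states, so 6 × 2 = 12 states.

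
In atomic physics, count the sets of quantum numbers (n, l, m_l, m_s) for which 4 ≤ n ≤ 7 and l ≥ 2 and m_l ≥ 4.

Per-shell orbital counts meeting the constraint:
n=5 → 1; n=6 → 3; n=7 → 6.
Orbitals: 1 + 3 + 6 = 10. Including both spin states (m_s = ±1/2) gives 2 × 10 = 20 states.

20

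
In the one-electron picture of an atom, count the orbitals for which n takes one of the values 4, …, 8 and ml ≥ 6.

Go shell by shell, enumerating (l, ml) with ml ≥ 6:
n=7 → 1; n=8 → 3.
Total orbitals: 1 + 3 = 4.

4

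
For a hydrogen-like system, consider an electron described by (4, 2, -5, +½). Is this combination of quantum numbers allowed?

The magnetic quantum number must satisfy −l ≤ m_l ≤ l. With l = 2, m_l can only be -2, -1, 0, 1, 2, so m_l = -5 is forbidden.

No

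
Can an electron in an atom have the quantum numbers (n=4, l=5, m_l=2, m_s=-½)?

The orbital quantum number must satisfy 0 ≤ l ≤ n−1. With n = 4 the allowed l values are 0, 1, 2, 3, so l = 5 is out of range.

Not allowed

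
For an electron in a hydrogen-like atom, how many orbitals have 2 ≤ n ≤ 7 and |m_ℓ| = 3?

Go shell by shell, enumerating (ℓ, m_ℓ) with |m_ℓ| = 3:
n=4 → 2; n=5 → 4; n=6 → 6; n=7 → 8.
Total orbitals: 2 + 4 + 6 + 8 = 20.

20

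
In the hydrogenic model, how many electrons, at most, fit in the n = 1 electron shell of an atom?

A shell holds 2n² electrons: 2 × 1² = 2 × 1 = 2.

2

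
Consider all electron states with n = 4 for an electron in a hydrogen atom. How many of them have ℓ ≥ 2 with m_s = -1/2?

For n = 4, ℓ ranges over 0 … 3.
Per ℓ-value: ℓ=2 → 5; ℓ=3 → 7.
Orbitals: 5 + 7 = 12. With m_s fixed to a single value there is one state per orbital, giving 12 states.

12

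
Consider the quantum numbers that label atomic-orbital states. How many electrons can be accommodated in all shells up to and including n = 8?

Total orbitals = 1² + 2² + 3² + 4² + 5² + 6² + 7² + 8² = 204. Doubling for spin gives 408 electrons.

408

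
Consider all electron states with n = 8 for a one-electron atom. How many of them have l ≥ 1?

With n = 8 the allowed l are 0, 1, …, 7.
Per l-value: l=1 → 3; l=2 → 5; l=3 → 7; l=4 → 9; l=5 → 11; l=6 → 13; l=7 → 15.
Orbitals: 3 + 5 + 7 + 9 + 11 + 13 + 15 = 63. Each orbital carries two spin states, so 63 × 2 = 126 states.

126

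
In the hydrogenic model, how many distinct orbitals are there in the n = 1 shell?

The n = 1 shell contains n² = 1² = 1 orbital.

1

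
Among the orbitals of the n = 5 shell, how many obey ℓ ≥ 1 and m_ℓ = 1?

Orbitals with ℓ ≥ 1 and m_ℓ = 1, by ℓ: ℓ=1 → 1; ℓ=2 → 1; ℓ=3 → 1; ℓ=4 → 1.
Total orbitals: 1 + 1 + 1 + 1 = 4.

4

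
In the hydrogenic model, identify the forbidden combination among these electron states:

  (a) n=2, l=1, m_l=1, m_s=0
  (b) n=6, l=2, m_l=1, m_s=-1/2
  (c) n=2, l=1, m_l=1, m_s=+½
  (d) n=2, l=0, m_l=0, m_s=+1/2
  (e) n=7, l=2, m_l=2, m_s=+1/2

(a) has m_s = 0, but an electron's spin must be ±1/2.
The remaining sets (b), (c), (d), (e) satisfy all four rules.

(a)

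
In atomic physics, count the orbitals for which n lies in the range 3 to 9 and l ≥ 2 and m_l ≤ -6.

10

Go shell by shell, enumerating (l, m_l) with l ≥ 2 and m_l ≤ -6:
n=7 → 1; n=8 → 3; n=9 → 6.
Total orbitals: 1 + 3 + 6 = 10.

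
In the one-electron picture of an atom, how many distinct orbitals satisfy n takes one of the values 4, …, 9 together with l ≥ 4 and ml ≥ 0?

95

Treat each shell separately and count matching orbitals:
n=5 → 5; n=6 → 11; n=7 → 18; n=8 → 26; n=9 → 35.
Total orbitals: 5 + 11 + 18 + 26 + 35 = 95.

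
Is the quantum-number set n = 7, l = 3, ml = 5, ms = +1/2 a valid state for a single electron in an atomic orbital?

The magnetic quantum number must satisfy −l ≤ ml ≤ l. With l = 3, ml can only be -3, -2, -1, 0, 1, 2, 3, so ml = 5 is forbidden.

Invalid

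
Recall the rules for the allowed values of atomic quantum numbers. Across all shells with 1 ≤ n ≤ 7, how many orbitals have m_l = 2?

Treat each shell separately and count matching orbitals:
n=3 → 1; n=4 → 2; n=5 → 3; n=6 → 4; n=7 → 5.
Total orbitals: 1 + 2 + 3 + 4 + 5 = 15.

15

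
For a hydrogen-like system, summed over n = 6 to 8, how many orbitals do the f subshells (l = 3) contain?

An f subshell (l = 3) exists for every n ≥ 4, so shells n = 6, 7, 8 each contribute one — 3 subshells.
Since each f subshell has 2·3+1 = 7 orbitals, the total is 3 × 7 = 21.

21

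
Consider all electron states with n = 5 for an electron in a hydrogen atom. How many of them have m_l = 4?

With n = 5 the allowed l are 0, 1, …, 4.
The (l, m_l) pairs meeting m_l = 4 give: l=4 → 1.
Orbitals: 1. Each orbital carries two spin states, so 1 × 2 = 2 states.

2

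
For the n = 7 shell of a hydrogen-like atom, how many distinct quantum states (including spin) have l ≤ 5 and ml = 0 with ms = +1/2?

For n = 7, l ranges over 0 … 6.
Orbitals with l ≤ 5 and ml = 0, by l: l=0 → 1; l=1 → 1; l=2 → 1; l=3 → 1; l=4 → 1; l=5 → 1.
Orbitals: 1 + 1 + 1 + 1 + 1 + 1 = 6. With ms fixed to a single value there is one state per orbital, giving 6 states.

6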